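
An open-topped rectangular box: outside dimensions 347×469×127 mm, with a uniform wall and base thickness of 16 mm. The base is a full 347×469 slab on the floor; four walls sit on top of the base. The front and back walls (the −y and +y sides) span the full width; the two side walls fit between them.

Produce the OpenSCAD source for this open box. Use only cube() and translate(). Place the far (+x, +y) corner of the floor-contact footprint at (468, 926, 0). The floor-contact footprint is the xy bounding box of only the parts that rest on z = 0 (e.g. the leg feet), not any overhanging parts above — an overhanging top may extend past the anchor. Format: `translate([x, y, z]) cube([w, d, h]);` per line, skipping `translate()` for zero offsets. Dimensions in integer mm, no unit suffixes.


translate([121, 457, 0]) cube([347, 469, 16]);
translate([121, 457, 16]) cube([347, 16, 111]);
translate([121, 910, 16]) cube([347, 16, 111]);
translate([121, 473, 16]) cube([16, 437, 111]);
translate([452, 473, 16]) cube([16, 437, 111]);


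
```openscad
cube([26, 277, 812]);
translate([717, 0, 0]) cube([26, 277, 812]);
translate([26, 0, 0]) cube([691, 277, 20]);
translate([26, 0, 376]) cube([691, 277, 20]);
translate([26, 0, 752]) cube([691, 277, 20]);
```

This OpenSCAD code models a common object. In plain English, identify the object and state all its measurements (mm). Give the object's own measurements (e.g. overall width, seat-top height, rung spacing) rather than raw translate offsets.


An open bookshelf. Two side panels, each 26 mm thick, 277 mm deep and 812 mm tall, stand 743 mm apart (outside-to-outside). Between them sit 3 shelves, each 20 mm thick and 277 mm deep, spanning the full gap between the sides. The bottom shelf rests on the floor (its underside at z = 0) and the clear gap between one shelf's top and the next shelf's underside is 356 mm.


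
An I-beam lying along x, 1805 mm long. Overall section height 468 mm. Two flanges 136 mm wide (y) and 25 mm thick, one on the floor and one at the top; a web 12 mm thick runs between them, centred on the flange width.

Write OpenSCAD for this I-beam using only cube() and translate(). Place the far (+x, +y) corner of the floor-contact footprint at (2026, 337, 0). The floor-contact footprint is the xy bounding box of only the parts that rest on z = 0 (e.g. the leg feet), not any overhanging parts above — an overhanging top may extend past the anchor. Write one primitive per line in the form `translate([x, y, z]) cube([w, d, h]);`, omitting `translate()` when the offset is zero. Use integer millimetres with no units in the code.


translate([221, 201, 0]) cube([1805, 136, 25]);
translate([221, 263, 25]) cube([1805, 12, 418]);
translate([221, 201, 443]) cube([1805, 136, 25]);


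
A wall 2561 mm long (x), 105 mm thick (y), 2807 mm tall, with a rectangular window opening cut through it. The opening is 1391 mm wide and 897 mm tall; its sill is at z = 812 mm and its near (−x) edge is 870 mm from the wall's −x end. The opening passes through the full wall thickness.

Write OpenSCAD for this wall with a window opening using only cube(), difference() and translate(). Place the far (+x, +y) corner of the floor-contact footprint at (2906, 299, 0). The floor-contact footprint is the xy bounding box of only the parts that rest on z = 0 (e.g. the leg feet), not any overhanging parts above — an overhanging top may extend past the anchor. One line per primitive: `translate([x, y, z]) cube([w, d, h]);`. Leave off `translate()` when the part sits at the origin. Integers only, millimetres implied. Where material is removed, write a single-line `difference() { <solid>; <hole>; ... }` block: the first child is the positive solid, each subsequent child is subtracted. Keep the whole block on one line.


difference() { translate([345, 194, 0]) cube([2561, 105, 2807]); translate([1215, 194, 812]) cube([1391, 105, 897]); }


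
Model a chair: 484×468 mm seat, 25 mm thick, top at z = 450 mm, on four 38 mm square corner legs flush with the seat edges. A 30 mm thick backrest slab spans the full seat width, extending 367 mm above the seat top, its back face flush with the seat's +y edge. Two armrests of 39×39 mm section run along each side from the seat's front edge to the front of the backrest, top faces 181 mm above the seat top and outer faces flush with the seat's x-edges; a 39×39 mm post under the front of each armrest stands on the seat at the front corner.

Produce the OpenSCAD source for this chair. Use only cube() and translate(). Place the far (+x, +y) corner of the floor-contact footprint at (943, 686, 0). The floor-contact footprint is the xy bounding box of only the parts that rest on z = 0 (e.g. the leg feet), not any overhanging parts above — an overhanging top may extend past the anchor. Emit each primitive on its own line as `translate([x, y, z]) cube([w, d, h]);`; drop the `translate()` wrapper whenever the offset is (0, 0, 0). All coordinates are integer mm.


translate([459, 218, 425]) cube([484, 468, 25]);
translate([459, 218, 0]) cube([38, 38, 425]);
translate([905, 218, 0]) cube([38, 38, 425]);
translate([459, 648, 0]) cube([38, 38, 425]);
translate([905, 648, 0]) cube([38, 38, 425]);
translate([459, 656, 450]) cube([484, 30, 367]);
translate([459, 218, 592]) cube([39, 438, 39]);
translate([904, 218, 592]) cube([39, 438, 39]);
translate([459, 218, 450]) cube([39, 39, 142]);
translate([904, 218, 450]) cube([39, 39, 142]);


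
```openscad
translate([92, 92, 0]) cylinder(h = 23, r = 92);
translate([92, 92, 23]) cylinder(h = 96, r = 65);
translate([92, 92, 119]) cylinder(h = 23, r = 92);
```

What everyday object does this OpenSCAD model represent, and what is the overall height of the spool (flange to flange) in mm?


A spool. The overall height is 142 mm.

Three coaxial cylinders, large–small–large — a spool. Two 23 mm flanges and a 96 mm core give 23 + 96 + 23 = 142 mm.


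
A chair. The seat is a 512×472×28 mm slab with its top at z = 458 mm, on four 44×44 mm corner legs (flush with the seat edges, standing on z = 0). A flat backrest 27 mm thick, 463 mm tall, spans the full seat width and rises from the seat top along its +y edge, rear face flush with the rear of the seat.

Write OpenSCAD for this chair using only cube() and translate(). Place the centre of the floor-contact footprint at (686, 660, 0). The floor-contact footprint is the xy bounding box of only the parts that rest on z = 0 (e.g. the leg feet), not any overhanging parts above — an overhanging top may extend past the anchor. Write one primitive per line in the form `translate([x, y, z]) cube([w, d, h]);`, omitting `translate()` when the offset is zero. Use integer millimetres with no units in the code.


translate([430, 424, 430]) cube([512, 472, 28]);
translate([430, 424, 0]) cube([44, 44, 430]);
translate([898, 424, 0]) cube([44, 44, 430]);
translate([430, 852, 0]) cube([44, 44, 430]);
translate([898, 852, 0]) cube([44, 44, 430]);
translate([430, 869, 458]) cube([512, 27, 463]);


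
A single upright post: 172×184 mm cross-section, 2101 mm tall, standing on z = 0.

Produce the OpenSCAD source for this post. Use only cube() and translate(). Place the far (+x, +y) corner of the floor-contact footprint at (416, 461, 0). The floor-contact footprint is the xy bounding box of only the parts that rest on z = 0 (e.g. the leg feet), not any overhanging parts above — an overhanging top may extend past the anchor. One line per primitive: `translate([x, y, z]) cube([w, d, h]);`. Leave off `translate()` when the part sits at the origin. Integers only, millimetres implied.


translate([244, 277, 0]) cube([172, 184, 2101]);


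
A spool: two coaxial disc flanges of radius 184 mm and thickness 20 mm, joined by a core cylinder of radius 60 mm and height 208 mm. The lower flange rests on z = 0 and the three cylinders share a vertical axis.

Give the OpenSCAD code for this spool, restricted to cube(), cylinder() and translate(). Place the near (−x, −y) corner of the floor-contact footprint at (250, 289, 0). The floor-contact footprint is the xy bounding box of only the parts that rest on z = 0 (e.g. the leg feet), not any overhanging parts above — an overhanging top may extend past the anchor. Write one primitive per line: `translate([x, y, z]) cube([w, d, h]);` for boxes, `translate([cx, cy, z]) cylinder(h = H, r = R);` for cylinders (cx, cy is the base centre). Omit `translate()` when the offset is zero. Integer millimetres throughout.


translate([434, 473, 0]) cylinder(h = 20, r = 184);
translate([434, 473, 20]) cylinder(h = 208, r = 60);
translate([434, 473, 228]) cylinder(h = 20, r = 184);


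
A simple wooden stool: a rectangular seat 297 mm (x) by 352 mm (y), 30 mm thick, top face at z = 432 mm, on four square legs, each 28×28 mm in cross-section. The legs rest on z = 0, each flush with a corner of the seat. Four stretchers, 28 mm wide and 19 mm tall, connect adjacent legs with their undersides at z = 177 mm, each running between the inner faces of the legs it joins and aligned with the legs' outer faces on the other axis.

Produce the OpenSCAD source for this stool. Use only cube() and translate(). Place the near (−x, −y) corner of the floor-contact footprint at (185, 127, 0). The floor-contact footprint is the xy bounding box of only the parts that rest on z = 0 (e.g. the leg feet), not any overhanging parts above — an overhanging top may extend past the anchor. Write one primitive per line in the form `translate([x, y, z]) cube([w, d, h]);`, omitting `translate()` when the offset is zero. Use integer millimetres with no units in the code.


translate([185, 127, 402]) cube([297, 352, 30]);
translate([185, 127, 0]) cube([28, 28, 402]);
translate([454, 127, 0]) cube([28, 28, 402]);
translate([185, 451, 0]) cube([28, 28, 402]);
translate([454, 451, 0]) cube([28, 28, 402]);
translate([213, 127, 177]) cube([241, 28, 19]);
translate([213, 451, 177]) cube([241, 28, 19]);
translate([185, 155, 177]) cube([28, 296, 19]);
translate([454, 155, 177]) cube([28, 296, 19]);


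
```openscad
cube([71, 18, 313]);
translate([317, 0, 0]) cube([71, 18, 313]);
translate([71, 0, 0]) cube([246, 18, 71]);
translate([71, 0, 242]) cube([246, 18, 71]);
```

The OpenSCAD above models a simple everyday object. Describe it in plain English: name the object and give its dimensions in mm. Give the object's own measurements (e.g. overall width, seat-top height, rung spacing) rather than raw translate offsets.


A rectangular picture frame lying in the x–z plane (depth along y). The opening is 246 mm wide (x) by 171 mm tall (z), surrounded by a border 71 mm wide on all four sides. The frame is 18 mm deep and is made of two full-height vertical stiles with two horizontal rails fitted between them.


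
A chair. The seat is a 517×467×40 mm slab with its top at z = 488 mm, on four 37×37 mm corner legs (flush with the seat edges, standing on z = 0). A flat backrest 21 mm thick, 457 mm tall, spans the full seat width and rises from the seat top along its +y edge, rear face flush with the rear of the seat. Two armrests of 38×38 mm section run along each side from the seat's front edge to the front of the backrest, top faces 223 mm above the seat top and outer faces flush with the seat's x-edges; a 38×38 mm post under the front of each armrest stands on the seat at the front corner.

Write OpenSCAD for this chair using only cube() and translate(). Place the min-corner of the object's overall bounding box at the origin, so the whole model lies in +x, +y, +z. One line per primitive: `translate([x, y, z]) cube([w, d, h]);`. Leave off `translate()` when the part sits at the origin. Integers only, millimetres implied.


translate([0, 0, 448]) cube([517, 467, 40]);
cube([37, 37, 448]);
translate([480, 0, 0]) cube([37, 37, 448]);
translate([0, 430, 0]) cube([37, 37, 448]);
translate([480, 430, 0]) cube([37, 37, 448]);
translate([0, 446, 488]) cube([517, 21, 457]);
translate([0, 0, 673]) cube([38, 446, 38]);
translate([479, 0, 673]) cube([38, 446, 38]);
translate([0, 0, 488]) cube([38, 38, 185]);
translate([479, 0, 488]) cube([38, 38, 185]);


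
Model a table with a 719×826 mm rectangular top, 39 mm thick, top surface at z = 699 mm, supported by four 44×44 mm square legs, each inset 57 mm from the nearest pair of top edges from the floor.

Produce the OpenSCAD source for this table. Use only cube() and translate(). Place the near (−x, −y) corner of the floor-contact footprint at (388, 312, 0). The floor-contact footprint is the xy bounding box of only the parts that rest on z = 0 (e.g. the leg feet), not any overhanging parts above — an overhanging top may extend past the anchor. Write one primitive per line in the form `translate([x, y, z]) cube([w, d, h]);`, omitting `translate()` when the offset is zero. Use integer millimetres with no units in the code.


// leg_h = 699 - 39 = 660
translate([331, 255, 660]) cube([719, 826, 39]);
translate([388, 312, 0]) cube([44, 44, 660]);
translate([949, 312, 0]) cube([44, 44, 660]);
translate([388, 980, 0]) cube([44, 44, 660]);
translate([949, 980, 0]) cube([44, 44, 660]);


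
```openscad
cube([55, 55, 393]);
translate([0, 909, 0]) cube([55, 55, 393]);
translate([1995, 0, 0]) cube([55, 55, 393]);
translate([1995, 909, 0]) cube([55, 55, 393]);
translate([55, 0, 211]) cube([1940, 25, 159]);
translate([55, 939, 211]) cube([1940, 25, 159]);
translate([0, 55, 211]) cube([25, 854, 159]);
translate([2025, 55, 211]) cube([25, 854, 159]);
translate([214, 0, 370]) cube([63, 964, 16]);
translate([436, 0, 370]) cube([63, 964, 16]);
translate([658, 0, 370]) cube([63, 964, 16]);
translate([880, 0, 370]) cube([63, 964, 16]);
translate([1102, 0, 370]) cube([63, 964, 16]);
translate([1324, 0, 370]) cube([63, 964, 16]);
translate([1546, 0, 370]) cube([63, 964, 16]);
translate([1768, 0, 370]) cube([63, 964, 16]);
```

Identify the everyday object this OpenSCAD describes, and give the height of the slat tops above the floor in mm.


A bed frame. The slat-top height is 386 mm.

Four posts, four rails, and a row of slats — a bed frame. Slats sit on the rails at z = 211 + 159 = 370; with slat thickness 16, the top is 386 mm.


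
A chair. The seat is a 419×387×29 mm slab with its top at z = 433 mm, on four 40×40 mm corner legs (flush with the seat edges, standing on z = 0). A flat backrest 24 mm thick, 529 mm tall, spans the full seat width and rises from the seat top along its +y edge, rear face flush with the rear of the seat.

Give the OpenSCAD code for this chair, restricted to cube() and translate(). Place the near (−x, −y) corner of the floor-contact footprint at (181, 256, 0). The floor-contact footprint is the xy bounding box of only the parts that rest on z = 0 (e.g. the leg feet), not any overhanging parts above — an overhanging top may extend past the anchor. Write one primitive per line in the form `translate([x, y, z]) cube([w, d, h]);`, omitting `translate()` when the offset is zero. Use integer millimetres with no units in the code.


// leg_h = 433 - 29 = 404
translate([181, 256, 404]) cube([419, 387, 29]);
translate([181, 256, 0]) cube([40, 40, 404]);
translate([560, 256, 0]) cube([40, 40, 404]);
translate([181, 603, 0]) cube([40, 40, 404]);
translate([560, 603, 0]) cube([40, 40, 404]);
translate([181, 619, 433]) cube([419, 24, 529]);


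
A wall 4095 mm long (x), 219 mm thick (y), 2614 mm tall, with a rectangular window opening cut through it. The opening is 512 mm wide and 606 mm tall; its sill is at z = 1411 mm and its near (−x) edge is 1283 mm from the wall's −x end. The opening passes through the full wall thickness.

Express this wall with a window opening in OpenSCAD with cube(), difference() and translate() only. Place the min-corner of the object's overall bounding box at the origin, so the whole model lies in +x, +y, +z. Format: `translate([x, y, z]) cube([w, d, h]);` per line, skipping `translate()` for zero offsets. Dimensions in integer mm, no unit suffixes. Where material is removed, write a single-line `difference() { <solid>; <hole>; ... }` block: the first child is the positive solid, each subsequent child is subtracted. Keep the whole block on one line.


difference() { cube([4095, 219, 2614]); translate([1283, 0, 1411]) cube([512, 219, 606]); }


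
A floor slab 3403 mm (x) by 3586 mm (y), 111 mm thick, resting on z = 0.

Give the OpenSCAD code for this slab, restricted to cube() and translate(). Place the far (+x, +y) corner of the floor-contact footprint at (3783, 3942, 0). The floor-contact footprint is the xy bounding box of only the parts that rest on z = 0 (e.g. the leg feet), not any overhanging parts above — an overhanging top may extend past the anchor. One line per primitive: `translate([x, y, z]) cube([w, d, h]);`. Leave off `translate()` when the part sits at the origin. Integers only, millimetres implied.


translate([380, 356, 0]) cube([3403, 3586, 111]);


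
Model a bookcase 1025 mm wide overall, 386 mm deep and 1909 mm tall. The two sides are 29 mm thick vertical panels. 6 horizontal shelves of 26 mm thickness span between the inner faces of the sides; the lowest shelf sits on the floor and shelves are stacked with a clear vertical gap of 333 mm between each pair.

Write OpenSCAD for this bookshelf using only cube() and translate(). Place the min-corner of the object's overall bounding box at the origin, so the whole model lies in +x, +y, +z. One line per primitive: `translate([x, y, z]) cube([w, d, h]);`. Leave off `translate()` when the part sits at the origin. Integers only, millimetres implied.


cube([29, 386, 1909]);
translate([996, 0, 0]) cube([29, 386, 1909]);
translate([29, 0, 0]) cube([967, 386, 26]);
translate([29, 0, 359]) cube([967, 386, 26]);
translate([29, 0, 718]) cube([967, 386, 26]);
translate([29, 0, 1077]) cube([967, 386, 26]);
translate([29, 0, 1436]) cube([967, 386, 26]);
translate([29, 0, 1795]) cube([967, 386, 26]);


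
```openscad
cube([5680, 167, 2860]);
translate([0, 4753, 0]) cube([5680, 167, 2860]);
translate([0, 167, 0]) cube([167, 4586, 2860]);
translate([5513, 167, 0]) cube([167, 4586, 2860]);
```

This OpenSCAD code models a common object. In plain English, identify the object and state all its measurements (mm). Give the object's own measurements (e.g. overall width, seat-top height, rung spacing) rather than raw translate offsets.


The wall frame of a small rectangular building: four walls, each 2860 mm tall and 167 mm thick, enclosing a footprint 5680 mm (x) by 4920 mm (y) outside-to-outside, with no floor or roof. The front and back walls (the −y and +y sides) span the full width; the two side walls fit between them.


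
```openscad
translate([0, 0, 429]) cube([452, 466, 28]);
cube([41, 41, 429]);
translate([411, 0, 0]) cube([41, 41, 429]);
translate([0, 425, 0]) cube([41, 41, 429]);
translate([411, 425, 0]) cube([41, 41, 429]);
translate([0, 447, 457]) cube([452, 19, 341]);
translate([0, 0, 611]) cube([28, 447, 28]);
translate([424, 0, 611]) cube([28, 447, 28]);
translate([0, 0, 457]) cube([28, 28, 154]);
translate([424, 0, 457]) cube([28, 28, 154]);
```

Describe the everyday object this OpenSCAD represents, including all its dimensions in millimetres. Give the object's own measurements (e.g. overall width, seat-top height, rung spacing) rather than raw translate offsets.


A chair. The seat is a 452×466×28 mm slab with its top at z = 457 mm, on four 41×41 mm corner legs (flush with the seat edges, standing on z = 0). A flat backrest 19 mm thick, 341 mm tall, spans the full seat width and rises from the seat top along its +y edge, rear face flush with the rear of the seat. Two armrests of 28×28 mm section run along each side from the seat's front edge to the front of the backrest, top faces 182 mm above the seat top and outer faces flush with the seat's x-edges; a 28×28 mm post under the front of each armrest stands on the seat at the front corner.


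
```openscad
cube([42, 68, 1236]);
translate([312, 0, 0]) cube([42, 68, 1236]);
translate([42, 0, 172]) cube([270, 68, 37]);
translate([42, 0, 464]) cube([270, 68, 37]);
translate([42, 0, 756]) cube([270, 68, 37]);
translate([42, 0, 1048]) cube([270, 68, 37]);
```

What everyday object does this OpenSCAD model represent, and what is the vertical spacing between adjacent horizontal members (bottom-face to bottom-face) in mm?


A ladder. The rung spacing is 292 mm.

Two tall 42×68 posts with 4 short bars between them — a ladder. Adjacent rungs sit at z = 172 and z = 464, so the spacing is 464 − 172 = 292 mm.


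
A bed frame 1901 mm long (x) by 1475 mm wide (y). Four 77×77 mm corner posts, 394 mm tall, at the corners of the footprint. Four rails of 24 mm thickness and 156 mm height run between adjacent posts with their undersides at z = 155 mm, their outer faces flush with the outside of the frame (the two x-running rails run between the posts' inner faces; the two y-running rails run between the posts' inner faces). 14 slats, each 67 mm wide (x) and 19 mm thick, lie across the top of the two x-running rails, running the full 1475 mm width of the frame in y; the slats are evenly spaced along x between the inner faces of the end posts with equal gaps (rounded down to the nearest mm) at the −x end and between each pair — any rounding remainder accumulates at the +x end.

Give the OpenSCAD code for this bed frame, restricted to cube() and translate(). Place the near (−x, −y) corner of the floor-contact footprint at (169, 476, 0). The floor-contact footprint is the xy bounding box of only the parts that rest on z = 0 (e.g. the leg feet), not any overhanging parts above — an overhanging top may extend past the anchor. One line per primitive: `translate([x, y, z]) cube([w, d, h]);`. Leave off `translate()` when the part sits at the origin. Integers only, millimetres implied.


translate([169, 476, 0]) cube([77, 77, 394]);
translate([169, 1874, 0]) cube([77, 77, 394]);
translate([1993, 476, 0]) cube([77, 77, 394]);
translate([1993, 1874, 0]) cube([77, 77, 394]);
translate([246, 476, 155]) cube([1747, 24, 156]);
translate([246, 1927, 155]) cube([1747, 24, 156]);
translate([169, 553, 155]) cube([24, 1321, 156]);
translate([2046, 553, 155]) cube([24, 1321, 156]);
translate([299, 476, 311]) cube([67, 1475, 19]);
translate([419, 476, 311]) cube([67, 1475, 19]);
translate([539, 476, 311]) cube([67, 1475, 19]);
translate([659, 476, 311]) cube([67, 1475, 19]);
translate([779, 476, 311]) cube([67, 1475, 19]);
translate([899, 476, 311]) cube([67, 1475, 19]);
translate([1019, 476, 311]) cube([67, 1475, 19]);
translate([1139, 476, 311]) cube([67, 1475, 19]);
translate([1259, 476, 311]) cube([67, 1475, 19]);
translate([1379, 476, 311]) cube([67, 1475, 19]);
translate([1499, 476, 311]) cube([67, 1475, 19]);
translate([1619, 476, 311]) cube([67, 1475, 19]);
translate([1739, 476, 311]) cube([67, 1475, 19]);
translate([1859, 476, 311]) cube([67, 1475, 19]);


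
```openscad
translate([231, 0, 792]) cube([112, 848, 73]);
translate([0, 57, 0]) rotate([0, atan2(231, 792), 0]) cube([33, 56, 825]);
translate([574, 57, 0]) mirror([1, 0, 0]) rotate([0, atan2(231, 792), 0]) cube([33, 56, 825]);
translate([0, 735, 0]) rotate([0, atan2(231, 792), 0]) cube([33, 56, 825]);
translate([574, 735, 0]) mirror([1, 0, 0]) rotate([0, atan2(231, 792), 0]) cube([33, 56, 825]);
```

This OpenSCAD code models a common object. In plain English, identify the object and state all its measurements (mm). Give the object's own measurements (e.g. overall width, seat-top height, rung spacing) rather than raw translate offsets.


A sawhorse. A 112×848×73 mm beam (x, y, z) sits on two A-frame leg pairs. Each pair is two raked legs of 33×56 mm section (56 mm along y) splaying symmetrically in x. Each leg rises 792 mm vertically over 231 mm of horizontal reach and is 825 mm long along its own axis. Every leg's outer bottom edge rests on the floor and its outer top edge meets a bottom edge of the beam — the left legs (tilting toward +x) meet the beam's −x bottom edge, the right legs (their mirror images, tilting toward −x) meet its +x bottom edge — so the leg tops tuck under the beam, the beam's underside is 792 mm above the floor, and the feet are 574 mm apart outside-to-outside with the beam centred between them. The two leg pairs are set in 57 mm from either end of the beam.


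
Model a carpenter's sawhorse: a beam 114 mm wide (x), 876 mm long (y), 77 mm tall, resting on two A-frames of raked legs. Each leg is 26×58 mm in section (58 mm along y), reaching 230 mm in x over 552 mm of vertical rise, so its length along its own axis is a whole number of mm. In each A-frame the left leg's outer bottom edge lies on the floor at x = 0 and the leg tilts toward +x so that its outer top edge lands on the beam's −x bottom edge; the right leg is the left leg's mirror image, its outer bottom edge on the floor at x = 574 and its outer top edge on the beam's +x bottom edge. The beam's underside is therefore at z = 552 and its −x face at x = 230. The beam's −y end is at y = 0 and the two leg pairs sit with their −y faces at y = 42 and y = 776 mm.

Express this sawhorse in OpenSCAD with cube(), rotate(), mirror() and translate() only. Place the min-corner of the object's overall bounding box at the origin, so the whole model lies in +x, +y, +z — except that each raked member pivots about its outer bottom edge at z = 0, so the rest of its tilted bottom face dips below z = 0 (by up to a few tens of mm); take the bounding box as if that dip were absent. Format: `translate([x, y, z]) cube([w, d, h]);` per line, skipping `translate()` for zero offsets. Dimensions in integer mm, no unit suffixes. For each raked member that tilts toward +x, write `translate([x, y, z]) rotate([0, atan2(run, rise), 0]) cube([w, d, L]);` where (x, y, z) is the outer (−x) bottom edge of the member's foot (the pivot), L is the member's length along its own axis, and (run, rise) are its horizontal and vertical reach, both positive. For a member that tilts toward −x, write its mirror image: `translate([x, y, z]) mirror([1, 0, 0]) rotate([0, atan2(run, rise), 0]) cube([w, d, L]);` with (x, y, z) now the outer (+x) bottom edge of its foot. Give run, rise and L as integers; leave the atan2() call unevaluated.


translate([230, 0, 552]) cube([114, 876, 77]);
translate([0, 42, 0]) rotate([0, atan2(230, 552), 0]) cube([26, 58, 598]);
translate([574, 42, 0]) mirror([1, 0, 0]) rotate([0, atan2(230, 552), 0]) cube([26, 58, 598]);
translate([0, 776, 0]) rotate([0, atan2(230, 552), 0]) cube([26, 58, 598]);
translate([574, 776, 0]) mirror([1, 0, 0]) rotate([0, atan2(230, 552), 0]) cube([26, 58, 598]);


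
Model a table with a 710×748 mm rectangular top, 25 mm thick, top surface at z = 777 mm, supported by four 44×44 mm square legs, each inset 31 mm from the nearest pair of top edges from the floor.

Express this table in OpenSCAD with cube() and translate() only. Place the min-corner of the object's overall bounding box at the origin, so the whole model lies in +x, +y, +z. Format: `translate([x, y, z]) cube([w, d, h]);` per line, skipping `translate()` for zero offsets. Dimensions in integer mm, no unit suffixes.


translate([0, 0, 752]) cube([710, 748, 25]);
translate([31, 31, 0]) cube([44, 44, 752]);
translate([635, 31, 0]) cube([44, 44, 752]);
translate([31, 673, 0]) cube([44, 44, 752]);
translate([635, 673, 0]) cube([44, 44, 752]);


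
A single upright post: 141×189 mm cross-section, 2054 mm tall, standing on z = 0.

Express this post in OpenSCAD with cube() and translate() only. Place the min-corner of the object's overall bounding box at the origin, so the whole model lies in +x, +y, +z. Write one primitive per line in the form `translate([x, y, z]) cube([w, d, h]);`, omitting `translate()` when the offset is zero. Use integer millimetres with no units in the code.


cube([141, 189, 2054]);


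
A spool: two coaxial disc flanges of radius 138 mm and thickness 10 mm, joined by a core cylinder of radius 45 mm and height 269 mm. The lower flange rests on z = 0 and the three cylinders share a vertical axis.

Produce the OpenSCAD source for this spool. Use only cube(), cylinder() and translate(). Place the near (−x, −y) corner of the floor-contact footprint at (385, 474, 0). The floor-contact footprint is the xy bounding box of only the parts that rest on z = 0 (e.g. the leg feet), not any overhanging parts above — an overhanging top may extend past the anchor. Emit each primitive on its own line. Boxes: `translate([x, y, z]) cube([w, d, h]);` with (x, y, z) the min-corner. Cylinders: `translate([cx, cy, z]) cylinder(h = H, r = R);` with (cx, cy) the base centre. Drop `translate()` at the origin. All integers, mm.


translate([523, 612, 0]) cylinder(h = 10, r = 138);
translate([523, 612, 10]) cylinder(h = 269, r = 45);
translate([523, 612, 279]) cylinder(h = 10, r = 138);


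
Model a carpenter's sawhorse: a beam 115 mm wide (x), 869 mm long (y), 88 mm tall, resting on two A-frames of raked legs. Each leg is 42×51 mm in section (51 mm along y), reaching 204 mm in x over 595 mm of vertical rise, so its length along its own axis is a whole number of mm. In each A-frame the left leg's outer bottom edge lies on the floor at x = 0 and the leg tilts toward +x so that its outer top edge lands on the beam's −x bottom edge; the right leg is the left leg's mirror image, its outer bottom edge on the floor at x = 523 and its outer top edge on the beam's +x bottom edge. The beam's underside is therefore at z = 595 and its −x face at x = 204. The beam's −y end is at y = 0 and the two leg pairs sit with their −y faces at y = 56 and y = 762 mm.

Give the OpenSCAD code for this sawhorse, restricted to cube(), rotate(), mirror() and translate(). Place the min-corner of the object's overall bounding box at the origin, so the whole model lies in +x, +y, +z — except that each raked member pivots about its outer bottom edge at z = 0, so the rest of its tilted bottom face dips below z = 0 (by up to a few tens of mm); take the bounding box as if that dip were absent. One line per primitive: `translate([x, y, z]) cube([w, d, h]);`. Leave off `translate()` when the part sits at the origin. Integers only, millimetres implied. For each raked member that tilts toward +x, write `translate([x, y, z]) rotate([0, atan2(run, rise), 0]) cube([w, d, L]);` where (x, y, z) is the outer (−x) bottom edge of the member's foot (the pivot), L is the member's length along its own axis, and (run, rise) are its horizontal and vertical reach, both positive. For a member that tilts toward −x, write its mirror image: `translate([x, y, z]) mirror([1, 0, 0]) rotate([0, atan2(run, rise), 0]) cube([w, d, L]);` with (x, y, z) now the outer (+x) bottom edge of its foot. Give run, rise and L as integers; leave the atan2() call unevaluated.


translate([204, 0, 595]) cube([115, 869, 88]);
translate([0, 56, 0]) rotate([0, atan2(204, 595), 0]) cube([42, 51, 629]);
translate([523, 56, 0]) mirror([1, 0, 0]) rotate([0, atan2(204, 595), 0]) cube([42, 51, 629]);
translate([0, 762, 0]) rotate([0, atan2(204, 595), 0]) cube([42, 51, 629]);
translate([523, 762, 0]) mirror([1, 0, 0]) rotate([0, atan2(204, 595), 0]) cube([42, 51, 629]);


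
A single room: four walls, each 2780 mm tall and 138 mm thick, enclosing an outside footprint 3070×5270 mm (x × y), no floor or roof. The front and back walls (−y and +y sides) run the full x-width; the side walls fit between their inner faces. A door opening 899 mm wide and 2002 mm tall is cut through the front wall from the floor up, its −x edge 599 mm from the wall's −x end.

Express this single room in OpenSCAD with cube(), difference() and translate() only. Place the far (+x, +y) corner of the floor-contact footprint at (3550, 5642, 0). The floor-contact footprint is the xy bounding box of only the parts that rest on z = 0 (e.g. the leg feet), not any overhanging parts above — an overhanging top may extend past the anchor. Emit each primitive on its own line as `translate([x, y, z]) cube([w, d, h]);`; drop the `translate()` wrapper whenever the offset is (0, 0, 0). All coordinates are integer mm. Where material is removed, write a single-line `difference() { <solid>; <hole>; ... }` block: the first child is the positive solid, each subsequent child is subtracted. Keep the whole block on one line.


difference() { translate([480, 372, 0]) cube([3070, 138, 2780]); translate([1079, 372, 0]) cube([899, 138, 2002]); }
translate([480, 5504, 0]) cube([3070, 138, 2780]);
translate([480, 510, 0]) cube([138, 4994, 2780]);
translate([3412, 510, 0]) cube([138, 4994, 2780]);


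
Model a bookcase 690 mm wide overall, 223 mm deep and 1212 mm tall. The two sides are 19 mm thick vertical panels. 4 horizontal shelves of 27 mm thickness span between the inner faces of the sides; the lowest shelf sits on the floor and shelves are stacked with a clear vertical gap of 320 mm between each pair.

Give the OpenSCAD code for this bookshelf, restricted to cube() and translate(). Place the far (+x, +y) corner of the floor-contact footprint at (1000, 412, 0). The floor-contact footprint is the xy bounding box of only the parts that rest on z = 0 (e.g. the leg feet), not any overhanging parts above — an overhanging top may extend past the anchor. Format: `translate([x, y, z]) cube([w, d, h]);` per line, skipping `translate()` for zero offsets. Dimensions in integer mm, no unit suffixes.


translate([310, 189, 0]) cube([19, 223, 1212]);
translate([981, 189, 0]) cube([19, 223, 1212]);
translate([329, 189, 0]) cube([652, 223, 27]);
translate([329, 189, 347]) cube([652, 223, 27]);
translate([329, 189, 694]) cube([652, 223, 27]);
translate([329, 189, 1041]) cube([652, 223, 27]);


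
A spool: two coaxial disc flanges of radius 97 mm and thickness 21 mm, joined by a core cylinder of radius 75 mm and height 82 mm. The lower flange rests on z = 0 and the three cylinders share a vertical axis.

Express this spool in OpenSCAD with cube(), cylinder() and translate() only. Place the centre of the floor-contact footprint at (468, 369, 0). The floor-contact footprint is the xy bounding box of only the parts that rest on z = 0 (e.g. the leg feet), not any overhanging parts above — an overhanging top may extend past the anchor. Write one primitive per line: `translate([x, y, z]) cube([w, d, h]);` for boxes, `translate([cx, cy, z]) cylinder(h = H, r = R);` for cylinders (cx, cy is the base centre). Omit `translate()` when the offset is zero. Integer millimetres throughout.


translate([468, 369, 0]) cylinder(h = 21, r = 97);
translate([468, 369, 21]) cylinder(h = 82, r = 75);
translate([468, 369, 103]) cylinder(h = 21, r = 97);


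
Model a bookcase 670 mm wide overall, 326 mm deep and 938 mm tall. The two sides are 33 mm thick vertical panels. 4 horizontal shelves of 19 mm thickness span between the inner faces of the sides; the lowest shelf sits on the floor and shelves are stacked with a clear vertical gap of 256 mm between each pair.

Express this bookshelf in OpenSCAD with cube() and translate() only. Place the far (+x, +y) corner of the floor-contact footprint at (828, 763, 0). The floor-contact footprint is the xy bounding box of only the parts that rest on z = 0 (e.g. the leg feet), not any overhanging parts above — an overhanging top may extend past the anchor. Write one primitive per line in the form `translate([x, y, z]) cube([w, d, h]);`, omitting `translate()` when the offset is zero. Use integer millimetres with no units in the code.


translate([158, 437, 0]) cube([33, 326, 938]);
translate([795, 437, 0]) cube([33, 326, 938]);
translate([191, 437, 0]) cube([604, 326, 19]);
translate([191, 437, 275]) cube([604, 326, 19]);
translate([191, 437, 550]) cube([604, 326, 19]);
translate([191, 437, 825]) cube([604, 326, 19]);


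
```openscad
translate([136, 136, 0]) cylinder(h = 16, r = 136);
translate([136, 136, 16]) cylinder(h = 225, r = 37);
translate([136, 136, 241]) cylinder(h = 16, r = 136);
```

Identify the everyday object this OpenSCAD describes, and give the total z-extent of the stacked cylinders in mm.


A spool. The overall height is 257 mm.

Three coaxial cylinders, large–small–large — a spool. Two 16 mm flanges and a 225 mm core give 16 + 225 + 16 = 257 mm.


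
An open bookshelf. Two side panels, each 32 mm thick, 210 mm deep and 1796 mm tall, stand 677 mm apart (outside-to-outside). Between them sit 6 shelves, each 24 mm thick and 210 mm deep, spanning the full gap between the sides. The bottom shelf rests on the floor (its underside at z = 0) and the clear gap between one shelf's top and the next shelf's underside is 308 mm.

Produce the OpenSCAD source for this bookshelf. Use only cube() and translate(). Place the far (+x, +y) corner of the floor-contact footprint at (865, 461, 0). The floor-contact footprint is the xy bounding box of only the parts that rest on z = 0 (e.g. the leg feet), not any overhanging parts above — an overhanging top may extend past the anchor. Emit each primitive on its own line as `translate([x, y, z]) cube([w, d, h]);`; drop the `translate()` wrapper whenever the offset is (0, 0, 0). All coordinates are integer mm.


translate([188, 251, 0]) cube([32, 210, 1796]);
translate([833, 251, 0]) cube([32, 210, 1796]);
translate([220, 251, 0]) cube([613, 210, 24]);
translate([220, 251, 332]) cube([613, 210, 24]);
translate([220, 251, 664]) cube([613, 210, 24]);
translate([220, 251, 996]) cube([613, 210, 24]);
translate([220, 251, 1328]) cube([613, 210, 24]);
translate([220, 251, 1660]) cube([613, 210, 24]);


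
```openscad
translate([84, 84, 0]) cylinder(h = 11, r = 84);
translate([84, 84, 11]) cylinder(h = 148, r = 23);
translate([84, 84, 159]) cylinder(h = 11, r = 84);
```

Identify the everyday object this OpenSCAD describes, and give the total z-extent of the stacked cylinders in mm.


A spool. The overall height is 170 mm.

Three coaxial cylinders, large–small–large — a spool. Two 11 mm flanges and a 148 mm core give 11 + 148 + 11 = 170 mm.


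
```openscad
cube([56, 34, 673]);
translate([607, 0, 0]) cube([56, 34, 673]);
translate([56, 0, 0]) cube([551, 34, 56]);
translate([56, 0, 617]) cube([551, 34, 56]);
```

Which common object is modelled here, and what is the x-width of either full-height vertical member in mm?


A picture frame. The border width is 56 mm.

Four thin pieces enclosing a rectangular opening — a picture frame. The two full-height stiles are 673 mm tall; the top rail sits at z = 617 and is 56 mm tall, so the border above the opening is 673 − 617 = 56 mm, matching the stile x-width.


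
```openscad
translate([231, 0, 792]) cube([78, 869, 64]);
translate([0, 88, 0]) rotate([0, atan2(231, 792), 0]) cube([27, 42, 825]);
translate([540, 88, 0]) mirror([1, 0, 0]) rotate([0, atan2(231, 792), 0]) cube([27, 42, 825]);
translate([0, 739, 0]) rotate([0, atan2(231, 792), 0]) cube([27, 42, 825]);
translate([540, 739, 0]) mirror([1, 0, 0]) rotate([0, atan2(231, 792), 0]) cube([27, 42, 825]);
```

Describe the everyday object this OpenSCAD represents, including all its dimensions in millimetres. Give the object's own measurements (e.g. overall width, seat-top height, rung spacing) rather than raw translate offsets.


A sawhorse. A 78×869×64 mm beam (x, y, z) sits on two A-frame leg pairs. Each pair is two raked legs of 27×42 mm section (42 mm along y) splaying symmetrically in x. Each leg rises 792 mm vertically over 231 mm of horizontal reach and is 825 mm long along its own axis. Every leg's outer bottom edge rests on the floor and its outer top edge meets a bottom edge of the beam — the left legs (tilting toward +x) meet the beam's −x bottom edge, the right legs (their mirror images, tilting toward −x) meet its +x bottom edge — so the leg tops tuck under the beam, the beam's underside is 792 mm above the floor, and the feet are 540 mm apart outside-to-outside with the beam centred between them. The two leg pairs are set in 88 mm from either end of the beam.


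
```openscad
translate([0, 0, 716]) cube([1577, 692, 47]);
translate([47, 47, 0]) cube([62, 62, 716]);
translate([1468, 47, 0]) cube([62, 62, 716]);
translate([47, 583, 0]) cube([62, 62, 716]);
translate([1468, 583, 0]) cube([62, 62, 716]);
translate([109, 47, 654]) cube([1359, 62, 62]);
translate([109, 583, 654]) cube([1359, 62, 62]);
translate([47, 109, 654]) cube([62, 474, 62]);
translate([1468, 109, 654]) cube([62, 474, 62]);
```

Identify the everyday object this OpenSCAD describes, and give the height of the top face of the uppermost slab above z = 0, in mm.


A table. The table height is 763 mm.

A 1577×692×47 slab sits at z = 716 on four 62 mm square posts — a table. The top surface is at 716 + 47 = 763 mm.
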